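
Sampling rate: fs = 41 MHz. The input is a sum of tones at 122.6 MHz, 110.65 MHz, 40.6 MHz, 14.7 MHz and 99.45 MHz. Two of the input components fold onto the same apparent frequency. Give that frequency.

0.4 MHz

fs/2 = 20.5 MHz.
122.6 MHz mod fs = 40.6 MHz.
40.6 MHz > fs/2 = 20.5 MHz, folds to fs − 40.6 MHz = 0.4 MHz.
110.65 MHz mod fs = 28.65 MHz.
28.65 MHz > fs/2 = 20.5 MHz, folds to fs − 28.65 MHz = 12.35 MHz.
40.6 MHz > fs/2 = 20.5 MHz, folds to fs − 40.6 MHz = 0.4 MHz.
14.7 MHz ≤ fs/2 = 20.5 MHz, passes unchanged.
99.45 MHz mod fs = 17.45 MHz.
17.45 MHz ≤ fs/2 = 20.5 MHz, appears at 17.45 MHz.
40.6 MHz and 122.6 MHz both map to 0.4 MHz.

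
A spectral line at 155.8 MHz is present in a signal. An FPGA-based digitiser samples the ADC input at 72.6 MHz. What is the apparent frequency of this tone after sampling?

10.6 MHz

155.8 MHz mod fs = 10.6 MHz.
10.6 MHz ≤ fs/2 = 36.3 MHz, appears at 10.6 MHz.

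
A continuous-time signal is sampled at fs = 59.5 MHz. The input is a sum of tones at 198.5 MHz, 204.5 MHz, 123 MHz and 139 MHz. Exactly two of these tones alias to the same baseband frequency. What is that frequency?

fs/2 = 29.75 MHz.
198.5 MHz mod fs = 20 MHz.
20 MHz ≤ fs/2 = 29.75 MHz, appears at 20 MHz.
204.5 MHz mod fs = 26 MHz.
26 MHz ≤ fs/2 = 29.75 MHz, appears at 26 MHz.
123 MHz mod fs = 4 MHz.
4 MHz ≤ fs/2 = 29.75 MHz, appears at 4 MHz.
139 MHz mod fs = 20 MHz.
20 MHz ≤ fs/2 = 29.75 MHz, appears at 20 MHz.
139 MHz and 198.5 MHz both map to 20 MHz.

20 MHz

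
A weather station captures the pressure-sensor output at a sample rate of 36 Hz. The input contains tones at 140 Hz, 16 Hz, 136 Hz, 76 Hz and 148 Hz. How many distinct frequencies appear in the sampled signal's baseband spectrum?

fs/2 = 18 Hz.
140 Hz mod fs = 32 Hz.
32 Hz > fs/2 = 18 Hz, folds to fs − 32 Hz = 4 Hz.
16 Hz ≤ fs/2 = 18 Hz, passes unchanged.
136 Hz mod fs = 28 Hz.
28 Hz > fs/2 = 18 Hz, folds to fs − 28 Hz = 8 Hz.
76 Hz mod fs = 4 Hz.
4 Hz ≤ fs/2 = 18 Hz, appears at 4 Hz.
148 Hz mod fs = 4 Hz.
4 Hz ≤ fs/2 = 18 Hz, appears at 4 Hz.
Distinct values: {4 Hz, 8 Hz, 16 Hz} → 3.

3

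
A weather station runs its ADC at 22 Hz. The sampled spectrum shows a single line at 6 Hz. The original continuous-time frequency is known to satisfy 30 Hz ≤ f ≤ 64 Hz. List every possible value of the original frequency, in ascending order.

Frequencies that alias to 6 Hz are k·fs ± 6 Hz for integer k ≥ 0.
k=0: 6 Hz.
k=1: 16 Hz, 28 Hz.
k=2: 38 Hz, 50 Hz.
k=3: 60 Hz, 72 Hz.
k=4: 82 Hz, 94 Hz.
Within [30 Hz, 64 Hz]: 38 Hz, 50 Hz, 60 Hz.

38 Hz, 50 Hz, 60 Hz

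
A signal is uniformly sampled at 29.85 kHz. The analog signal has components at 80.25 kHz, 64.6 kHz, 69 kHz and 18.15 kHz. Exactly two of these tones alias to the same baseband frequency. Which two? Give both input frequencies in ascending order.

69 kHz, 80.25 kHz

fs/2 = 14.925 kHz.
80.25 kHz mod fs = 20.55 kHz.
20.55 kHz > fs/2 = 14.925 kHz, folds to fs − 20.55 kHz = 9.3 kHz.
64.6 kHz mod fs = 4.9 kHz.
4.9 kHz ≤ fs/2 = 14.925 kHz, appears at 4.9 kHz.
69 kHz mod fs = 9.3 kHz.
9.3 kHz ≤ fs/2 = 14.925 kHz, appears at 9.3 kHz.
18.15 kHz > fs/2 = 14.925 kHz, folds to fs − 18.15 kHz = 11.7 kHz.
69 kHz and 80.25 kHz both map to 9.3 kHz.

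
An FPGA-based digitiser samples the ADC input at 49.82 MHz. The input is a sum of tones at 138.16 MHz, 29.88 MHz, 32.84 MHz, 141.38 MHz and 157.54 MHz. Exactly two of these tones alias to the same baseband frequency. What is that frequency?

fs/2 = 24.91 MHz.
138.16 MHz mod fs = 38.52 MHz.
38.52 MHz > fs/2 = 24.91 MHz, folds to fs − 38.52 MHz = 11.3 MHz.
29.88 MHz > fs/2 = 24.91 MHz, folds to fs − 29.88 MHz = 19.94 MHz.
32.84 MHz > fs/2 = 24.91 MHz, folds to fs − 32.84 MHz = 16.98 MHz.
141.38 MHz mod fs = 41.74 MHz.
41.74 MHz > fs/2 = 24.91 MHz, folds to fs − 41.74 MHz = 8.08 MHz.
157.54 MHz mod fs = 8.08 MHz.
8.08 MHz ≤ fs/2 = 24.91 MHz, appears at 8.08 MHz.
141.38 MHz and 157.54 MHz both map to 8.08 MHz.

8.08 MHz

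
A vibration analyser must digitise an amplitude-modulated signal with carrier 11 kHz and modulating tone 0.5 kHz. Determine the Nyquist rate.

AM sidebands sit at fc ± fm = 10.5 kHz and 11.5 kHz.
Highest-frequency component: 11.5 kHz.
Nyquist rate = 2 × 11.5 kHz = 23 kHz.

23 kHz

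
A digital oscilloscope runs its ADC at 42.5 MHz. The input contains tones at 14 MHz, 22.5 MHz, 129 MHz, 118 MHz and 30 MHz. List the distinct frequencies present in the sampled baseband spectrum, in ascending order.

1.5 MHz, 9.5 MHz, 12.5 MHz, 14 MHz, 20 MHz

fs/2 = 21.25 MHz.
14 MHz ≤ fs/2 = 21.25 MHz, passes unchanged.
22.5 MHz > fs/2 = 21.25 MHz, folds to fs − 22.5 MHz = 20 MHz.
129 MHz mod fs = 1.5 MHz.
1.5 MHz ≤ fs/2 = 21.25 MHz, appears at 1.5 MHz.
118 MHz mod fs = 33 MHz.
33 MHz > fs/2 = 21.25 MHz, folds to fs − 33 MHz = 9.5 MHz.
30 MHz > fs/2 = 21.25 MHz, folds to fs − 30 MHz = 12.5 MHz.
Distinct values: {1.5 MHz, 9.5 MHz, 12.5 MHz, 14 MHz, 20 MHz}.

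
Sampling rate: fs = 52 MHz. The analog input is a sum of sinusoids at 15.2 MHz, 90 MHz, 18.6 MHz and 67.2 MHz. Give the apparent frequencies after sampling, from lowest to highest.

fs/2 = 26 MHz.
15.2 MHz ≤ fs/2 = 26 MHz, passes unchanged.
90 MHz mod fs = 38 MHz.
38 MHz > fs/2 = 26 MHz, folds to fs − 38 MHz = 14 MHz.
18.6 MHz ≤ fs/2 = 26 MHz, passes unchanged.
67.2 MHz mod fs = 15.2 MHz.
15.2 MHz ≤ fs/2 = 26 MHz, appears at 15.2 MHz.
Distinct values: {14 MHz, 15.2 MHz, 18.6 MHz}.

14 MHz, 15.2 MHz, 18.6 MHz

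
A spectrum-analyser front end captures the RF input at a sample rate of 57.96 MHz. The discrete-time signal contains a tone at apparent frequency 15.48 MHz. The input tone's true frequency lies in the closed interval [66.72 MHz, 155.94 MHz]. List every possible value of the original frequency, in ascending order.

73.44 MHz, 100.44 MHz, 131.4 MHz

Frequencies that alias to 15.48 MHz are k·fs ± 15.48 MHz for integer k ≥ 0.
k=0: 15.48 MHz.
k=1: 42.48 MHz, 73.44 MHz.
k=2: 100.44 MHz, 131.4 MHz.
k=3: 158.4 MHz, 189.36 MHz.
Within [66.72 MHz, 155.94 MHz]: 73.44 MHz, 100.44 MHz, 131.4 MHz.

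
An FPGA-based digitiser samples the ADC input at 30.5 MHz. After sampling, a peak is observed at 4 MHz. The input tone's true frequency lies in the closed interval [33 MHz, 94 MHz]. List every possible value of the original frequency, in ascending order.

34.5 MHz, 57 MHz, 65 MHz, 87.5 MHz

Frequencies that alias to 4 MHz are k·fs ± 4 MHz for integer k ≥ 0.
k=0: 4 MHz.
k=1: 26.5 MHz, 34.5 MHz.
k=2: 57 MHz, 65 MHz.
k=3: 87.5 MHz, 95.5 MHz.
k=4: 118 MHz, 126 MHz.
Within [33 MHz, 94 MHz]: 34.5 MHz, 57 MHz, 65 MHz, 87.5 MHz.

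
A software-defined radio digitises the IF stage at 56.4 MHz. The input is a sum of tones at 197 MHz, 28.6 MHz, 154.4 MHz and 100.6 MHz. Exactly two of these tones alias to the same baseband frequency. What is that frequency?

fs/2 = 28.2 MHz.
197 MHz mod fs = 27.8 MHz.
27.8 MHz ≤ fs/2 = 28.2 MHz, appears at 27.8 MHz.
28.6 MHz > fs/2 = 28.2 MHz, folds to fs − 28.6 MHz = 27.8 MHz.
154.4 MHz mod fs = 41.6 MHz.
41.6 MHz > fs/2 = 28.2 MHz, folds to fs − 41.6 MHz = 14.8 MHz.
100.6 MHz mod fs = 44.2 MHz.
44.2 MHz > fs/2 = 28.2 MHz, folds to fs − 44.2 MHz = 12.2 MHz.
28.6 MHz and 197 MHz both map to 27.8 MHz.

27.8 MHz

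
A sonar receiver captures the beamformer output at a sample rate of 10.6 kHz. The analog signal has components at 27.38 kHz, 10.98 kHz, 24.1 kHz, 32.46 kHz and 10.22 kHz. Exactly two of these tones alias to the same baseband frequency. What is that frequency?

fs/2 = 5.3 kHz.
27.38 kHz mod fs = 6.18 kHz.
6.18 kHz > fs/2 = 5.3 kHz, folds to fs − 6.18 kHz = 4.42 kHz.
10.98 kHz mod fs = 0.38 kHz.
0.38 kHz ≤ fs/2 = 5.3 kHz, appears at 0.38 kHz.
24.1 kHz mod fs = 2.9 kHz.
2.9 kHz ≤ fs/2 = 5.3 kHz, appears at 2.9 kHz.
32.46 kHz mod fs = 0.66 kHz.
0.66 kHz ≤ fs/2 = 5.3 kHz, appears at 0.66 kHz.
10.22 kHz > fs/2 = 5.3 kHz, folds to fs − 10.22 kHz = 0.38 kHz.
10.22 kHz and 10.98 kHz both map to 0.38 kHz.

0.38 kHz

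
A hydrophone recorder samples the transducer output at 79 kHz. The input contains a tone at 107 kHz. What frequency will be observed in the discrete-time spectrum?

28 kHz

107 kHz mod fs = 28 kHz.
28 kHz ≤ fs/2 = 39.5 kHz, appears at 28 kHz.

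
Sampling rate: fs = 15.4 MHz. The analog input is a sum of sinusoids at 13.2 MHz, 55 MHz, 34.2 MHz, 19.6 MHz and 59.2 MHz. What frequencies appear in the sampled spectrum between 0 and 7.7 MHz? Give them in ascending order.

2.2 MHz, 2.4 MHz, 3.4 MHz, 4.2 MHz, 6.6 MHz

fs/2 = 7.7 MHz.
13.2 MHz > fs/2 = 7.7 MHz, folds to fs − 13.2 MHz = 2.2 MHz.
55 MHz mod fs = 8.8 MHz.
8.8 MHz > fs/2 = 7.7 MHz, folds to fs − 8.8 MHz = 6.6 MHz.
34.2 MHz mod fs = 3.4 MHz.
3.4 MHz ≤ fs/2 = 7.7 MHz, appears at 3.4 MHz.
19.6 MHz mod fs = 4.2 MHz.
4.2 MHz ≤ fs/2 = 7.7 MHz, appears at 4.2 MHz.
59.2 MHz mod fs = 13 MHz.
13 MHz > fs/2 = 7.7 MHz, folds to fs − 13 MHz = 2.4 MHz.
Distinct values: {2.2 MHz, 2.4 MHz, 3.4 MHz, 4.2 MHz, 6.6 MHz}.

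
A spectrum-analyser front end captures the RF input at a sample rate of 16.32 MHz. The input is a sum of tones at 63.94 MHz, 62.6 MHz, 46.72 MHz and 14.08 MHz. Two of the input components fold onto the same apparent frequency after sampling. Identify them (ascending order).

fs/2 = 8.16 MHz.
63.94 MHz mod fs = 14.98 MHz.
14.98 MHz > fs/2 = 8.16 MHz, folds to fs − 14.98 MHz = 1.34 MHz.
62.6 MHz mod fs = 13.64 MHz.
13.64 MHz > fs/2 = 8.16 MHz, folds to fs − 13.64 MHz = 2.68 MHz.
46.72 MHz mod fs = 14.08 MHz.
14.08 MHz > fs/2 = 8.16 MHz, folds to fs − 14.08 MHz = 2.24 MHz.
14.08 MHz > fs/2 = 8.16 MHz, folds to fs − 14.08 MHz = 2.24 MHz.
14.08 MHz and 46.72 MHz both map to 2.24 MHz.

14.08 MHz, 46.72 MHz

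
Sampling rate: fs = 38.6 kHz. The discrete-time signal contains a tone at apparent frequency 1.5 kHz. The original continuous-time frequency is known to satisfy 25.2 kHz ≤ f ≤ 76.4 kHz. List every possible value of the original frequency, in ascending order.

Frequencies that alias to 1.5 kHz are k·fs ± 1.5 kHz for integer k ≥ 0.
k=0: 1.5 kHz.
k=1: 37.1 kHz, 40.1 kHz.
k=2: 75.7 kHz, 78.7 kHz.
k=3: 114.3 kHz, 117.3 kHz.
Within [25.2 kHz, 76.4 kHz]: 37.1 kHz, 40.1 kHz, 75.7 kHz.

37.1 kHz, 40.1 kHz, 75.7 kHz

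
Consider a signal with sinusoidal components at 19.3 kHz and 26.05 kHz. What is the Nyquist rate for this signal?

Highest-frequency component: 26.05 kHz.
Nyquist rate = 2 × 26.05 kHz = 52.1 kHz.

52.1 kHz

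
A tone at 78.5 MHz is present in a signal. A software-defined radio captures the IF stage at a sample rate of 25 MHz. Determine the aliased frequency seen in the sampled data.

3.5 MHz

78.5 MHz mod fs = 3.5 MHz.
3.5 MHz ≤ fs/2 = 12.5 MHz, appears at 3.5 MHz.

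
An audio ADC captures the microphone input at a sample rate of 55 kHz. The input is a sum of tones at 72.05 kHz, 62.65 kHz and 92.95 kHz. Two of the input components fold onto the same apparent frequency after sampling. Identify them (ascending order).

fs/2 = 27.5 kHz.
72.05 kHz mod fs = 17.05 kHz.
17.05 kHz ≤ fs/2 = 27.5 kHz, appears at 17.05 kHz.
62.65 kHz mod fs = 7.65 kHz.
7.65 kHz ≤ fs/2 = 27.5 kHz, appears at 7.65 kHz.
92.95 kHz mod fs = 37.95 kHz.
37.95 kHz > fs/2 = 27.5 kHz, folds to fs − 37.95 kHz = 17.05 kHz.
72.05 kHz and 92.95 kHz both map to 17.05 kHz.

72.05 kHz, 92.95 kHz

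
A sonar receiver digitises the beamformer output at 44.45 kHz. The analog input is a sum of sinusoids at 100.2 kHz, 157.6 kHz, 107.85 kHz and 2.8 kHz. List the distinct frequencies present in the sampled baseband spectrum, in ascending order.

fs/2 = 22.225 kHz.
100.2 kHz mod fs = 11.3 kHz.
11.3 kHz ≤ fs/2 = 22.225 kHz, appears at 11.3 kHz.
157.6 kHz mod fs = 24.25 kHz.
24.25 kHz > fs/2 = 22.225 kHz, folds to fs − 24.25 kHz = 20.2 kHz.
107.85 kHz mod fs = 18.95 kHz.
18.95 kHz ≤ fs/2 = 22.225 kHz, appears at 18.95 kHz.
2.8 kHz ≤ fs/2 = 22.225 kHz, passes unchanged.
Distinct values: {2.8 kHz, 11.3 kHz, 18.95 kHz, 20.2 kHz}.

2.8 kHz, 11.3 kHz, 18.95 kHz, 20.2 kHz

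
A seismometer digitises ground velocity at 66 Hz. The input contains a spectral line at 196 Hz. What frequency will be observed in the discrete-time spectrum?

2 Hz

196 Hz mod fs = 64 Hz.
64 Hz > fs/2 = 33 Hz, folds to fs − 64 Hz = 2 Hz.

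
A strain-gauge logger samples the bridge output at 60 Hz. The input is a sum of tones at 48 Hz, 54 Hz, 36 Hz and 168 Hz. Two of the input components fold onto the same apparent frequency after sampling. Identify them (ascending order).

fs/2 = 30 Hz.
48 Hz > fs/2 = 30 Hz, folds to fs − 48 Hz = 12 Hz.
54 Hz > fs/2 = 30 Hz, folds to fs − 54 Hz = 6 Hz.
36 Hz > fs/2 = 30 Hz, folds to fs − 36 Hz = 24 Hz.
168 Hz mod fs = 48 Hz.
48 Hz > fs/2 = 30 Hz, folds to fs − 48 Hz = 12 Hz.
48 Hz and 168 Hz both map to 12 Hz.

48 Hz, 168 Hz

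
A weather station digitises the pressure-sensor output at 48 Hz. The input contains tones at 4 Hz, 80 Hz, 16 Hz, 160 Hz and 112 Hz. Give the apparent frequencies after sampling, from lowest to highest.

fs/2 = 24 Hz.
4 Hz ≤ fs/2 = 24 Hz, passes unchanged.
80 Hz mod fs = 32 Hz.
32 Hz > fs/2 = 24 Hz, folds to fs − 32 Hz = 16 Hz.
16 Hz ≤ fs/2 = 24 Hz, passes unchanged.
160 Hz mod fs = 16 Hz.
16 Hz ≤ fs/2 = 24 Hz, appears at 16 Hz.
112 Hz mod fs = 16 Hz.
16 Hz ≤ fs/2 = 24 Hz, appears at 16 Hz.
Distinct values: {4 Hz, 16 Hz}.

4 Hz, 16 Hz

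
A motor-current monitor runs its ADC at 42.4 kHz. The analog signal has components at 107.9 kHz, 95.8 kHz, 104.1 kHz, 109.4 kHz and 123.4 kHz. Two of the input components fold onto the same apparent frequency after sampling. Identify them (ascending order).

fs/2 = 21.2 kHz.
107.9 kHz mod fs = 23.1 kHz.
23.1 kHz > fs/2 = 21.2 kHz, folds to fs − 23.1 kHz = 19.3 kHz.
95.8 kHz mod fs = 11 kHz.
11 kHz ≤ fs/2 = 21.2 kHz, appears at 11 kHz.
104.1 kHz mod fs = 19.3 kHz.
19.3 kHz ≤ fs/2 = 21.2 kHz, appears at 19.3 kHz.
109.4 kHz mod fs = 24.6 kHz.
24.6 kHz > fs/2 = 21.2 kHz, folds to fs − 24.6 kHz = 17.8 kHz.
123.4 kHz mod fs = 38.6 kHz.
38.6 kHz > fs/2 = 21.2 kHz, folds to fs − 38.6 kHz = 3.8 kHz.
104.1 kHz and 107.9 kHz both map to 19.3 kHz.

104.1 kHz, 107.9 kHz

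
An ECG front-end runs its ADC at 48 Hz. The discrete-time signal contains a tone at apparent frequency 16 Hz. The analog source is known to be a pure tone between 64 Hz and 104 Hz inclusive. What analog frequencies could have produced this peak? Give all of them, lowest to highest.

64 Hz, 80 Hz

Frequencies that alias to 16 Hz are k·fs ± 16 Hz for integer k ≥ 0.
k=0: 16 Hz.
k=1: 32 Hz, 64 Hz.
k=2: 80 Hz, 112 Hz.
k=3: 128 Hz, 160 Hz.
Within [64 Hz, 104 Hz]: 64 Hz, 80 Hz.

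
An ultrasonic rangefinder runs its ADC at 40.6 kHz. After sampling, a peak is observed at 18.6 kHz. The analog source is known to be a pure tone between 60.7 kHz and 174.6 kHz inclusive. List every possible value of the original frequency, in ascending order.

Frequencies that alias to 18.6 kHz are k·fs ± 18.6 kHz for integer k ≥ 0.
k=0: 18.6 kHz.
k=1: 22 kHz, 59.2 kHz.
k=2: 62.6 kHz, 99.8 kHz.
k=3: 103.2 kHz, 140.4 kHz.
k=4: 143.8 kHz, 181 kHz.
k=5: 184.4 kHz, 221.6 kHz.
Within [60.7 kHz, 174.6 kHz]: 62.6 kHz, 99.8 kHz, 103.2 kHz, 140.4 kHz, 143.8 kHz.

62.6 kHz, 99.8 kHz, 103.2 kHz, 140.4 kHz, 143.8 kHz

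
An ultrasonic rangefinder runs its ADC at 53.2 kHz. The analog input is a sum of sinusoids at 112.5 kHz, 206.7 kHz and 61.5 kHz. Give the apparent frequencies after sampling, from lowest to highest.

fs/2 = 26.6 kHz.
112.5 kHz mod fs = 6.1 kHz.
6.1 kHz ≤ fs/2 = 26.6 kHz, appears at 6.1 kHz.
206.7 kHz mod fs = 47.1 kHz.
47.1 kHz > fs/2 = 26.6 kHz, folds to fs − 47.1 kHz = 6.1 kHz.
61.5 kHz mod fs = 8.3 kHz.
8.3 kHz ≤ fs/2 = 26.6 kHz, appears at 8.3 kHz.
Distinct values: {6.1 kHz, 8.3 kHz}.

6.1 kHz, 8.3 kHz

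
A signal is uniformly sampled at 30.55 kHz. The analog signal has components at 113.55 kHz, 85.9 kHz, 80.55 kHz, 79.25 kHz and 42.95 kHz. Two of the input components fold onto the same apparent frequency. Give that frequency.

12.4 kHz

fs/2 = 15.275 kHz.
113.55 kHz mod fs = 21.9 kHz.
21.9 kHz > fs/2 = 15.275 kHz, folds to fs − 21.9 kHz = 8.65 kHz.
85.9 kHz mod fs = 24.8 kHz.
24.8 kHz > fs/2 = 15.275 kHz, folds to fs − 24.8 kHz = 5.75 kHz.
80.55 kHz mod fs = 19.45 kHz.
19.45 kHz > fs/2 = 15.275 kHz, folds to fs − 19.45 kHz = 11.1 kHz.
79.25 kHz mod fs = 18.15 kHz.
18.15 kHz > fs/2 = 15.275 kHz, folds to fs − 18.15 kHz = 12.4 kHz.
42.95 kHz mod fs = 12.4 kHz.
12.4 kHz ≤ fs/2 = 15.275 kHz, appears at 12.4 kHz.
42.95 kHz and 79.25 kHz both map to 12.4 kHz.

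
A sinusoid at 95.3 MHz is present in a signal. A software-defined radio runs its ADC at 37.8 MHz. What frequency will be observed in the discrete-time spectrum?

18.1 MHz

95.3 MHz mod fs = 19.7 MHz.
19.7 MHz > fs/2 = 18.9 MHz, folds to fs − 19.7 MHz = 18.1 MHz.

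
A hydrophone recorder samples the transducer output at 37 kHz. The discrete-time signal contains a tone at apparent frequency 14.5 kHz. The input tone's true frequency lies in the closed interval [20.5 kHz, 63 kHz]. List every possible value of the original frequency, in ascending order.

Frequencies that alias to 14.5 kHz are k·fs ± 14.5 kHz for integer k ≥ 0.
k=0: 14.5 kHz.
k=1: 22.5 kHz, 51.5 kHz.
k=2: 59.5 kHz, 88.5 kHz.
k=3: 96.5 kHz, 125.5 kHz.
Within [20.5 kHz, 63 kHz]: 22.5 kHz, 51.5 kHz, 59.5 kHz.

22.5 kHz, 51.5 kHz, 59.5 kHz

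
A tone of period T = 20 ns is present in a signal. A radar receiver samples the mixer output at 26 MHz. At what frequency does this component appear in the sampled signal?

T = 20 ns → f = 1/T = 50 MHz.
50 MHz mod fs = 24 MHz.
24 MHz > fs/2 = 13 MHz, folds to fs − 24 MHz = 2 MHz.

2 MHz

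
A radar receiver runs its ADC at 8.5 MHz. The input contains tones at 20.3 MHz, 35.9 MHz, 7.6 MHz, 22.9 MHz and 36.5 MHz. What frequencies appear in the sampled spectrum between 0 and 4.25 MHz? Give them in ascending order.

fs/2 = 4.25 MHz.
20.3 MHz mod fs = 3.3 MHz.
3.3 MHz ≤ fs/2 = 4.25 MHz, appears at 3.3 MHz.
35.9 MHz mod fs = 1.9 MHz.
1.9 MHz ≤ fs/2 = 4.25 MHz, appears at 1.9 MHz.
7.6 MHz > fs/2 = 4.25 MHz, folds to fs − 7.6 MHz = 0.9 MHz.
22.9 MHz mod fs = 5.9 MHz.
5.9 MHz > fs/2 = 4.25 MHz, folds to fs − 5.9 MHz = 2.6 MHz.
36.5 MHz mod fs = 2.5 MHz.
2.5 MHz ≤ fs/2 = 4.25 MHz, appears at 2.5 MHz.
Distinct values: {0.9 MHz, 1.9 MHz, 2.5 MHz, 2.6 MHz, 3.3 MHz}.

0.9 MHz, 1.9 MHz, 2.5 MHz, 2.6 MHz, 3.3 MHz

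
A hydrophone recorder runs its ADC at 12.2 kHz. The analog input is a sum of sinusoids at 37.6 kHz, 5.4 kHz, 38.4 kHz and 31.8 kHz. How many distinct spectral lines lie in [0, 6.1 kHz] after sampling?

fs/2 = 6.1 kHz.
37.6 kHz mod fs = 1 kHz.
1 kHz ≤ fs/2 = 6.1 kHz, appears at 1 kHz.
5.4 kHz ≤ fs/2 = 6.1 kHz, passes unchanged.
38.4 kHz mod fs = 1.8 kHz.
1.8 kHz ≤ fs/2 = 6.1 kHz, appears at 1.8 kHz.
31.8 kHz mod fs = 7.4 kHz.
7.4 kHz > fs/2 = 6.1 kHz, folds to fs − 7.4 kHz = 4.8 kHz.
Distinct values: {1 kHz, 1.8 kHz, 4.8 kHz, 5.4 kHz} → 4.

4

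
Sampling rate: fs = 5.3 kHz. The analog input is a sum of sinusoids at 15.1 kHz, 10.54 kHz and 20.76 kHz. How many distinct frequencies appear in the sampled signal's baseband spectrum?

3

fs/2 = 2.65 kHz.
15.1 kHz mod fs = 4.5 kHz.
4.5 kHz > fs/2 = 2.65 kHz, folds to fs − 4.5 kHz = 0.8 kHz.
10.54 kHz mod fs = 5.24 kHz.
5.24 kHz > fs/2 = 2.65 kHz, folds to fs − 5.24 kHz = 0.06 kHz.
20.76 kHz mod fs = 4.86 kHz.
4.86 kHz > fs/2 = 2.65 kHz, folds to fs − 4.86 kHz = 0.44 kHz.
Distinct values: {0.06 kHz, 0.44 kHz, 0.8 kHz} → 3.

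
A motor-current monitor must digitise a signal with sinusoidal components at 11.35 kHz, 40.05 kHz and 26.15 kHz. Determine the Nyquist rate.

80.1 kHz

Highest-frequency component: 40.05 kHz.
Nyquist rate = 2 × 40.05 kHz = 80.1 kHz.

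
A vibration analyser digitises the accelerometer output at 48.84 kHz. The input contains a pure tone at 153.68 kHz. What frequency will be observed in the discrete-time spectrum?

153.68 kHz mod fs = 7.16 kHz.
7.16 kHz ≤ fs/2 = 24.42 kHz, appears at 7.16 kHz.

7.16 kHz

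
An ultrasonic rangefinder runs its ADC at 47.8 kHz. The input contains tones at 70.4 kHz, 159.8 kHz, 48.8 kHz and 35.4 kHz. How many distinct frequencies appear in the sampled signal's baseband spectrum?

fs/2 = 23.9 kHz.
70.4 kHz mod fs = 22.6 kHz.
22.6 kHz ≤ fs/2 = 23.9 kHz, appears at 22.6 kHz.
159.8 kHz mod fs = 16.4 kHz.
16.4 kHz ≤ fs/2 = 23.9 kHz, appears at 16.4 kHz.
48.8 kHz mod fs = 1 kHz.
1 kHz ≤ fs/2 = 23.9 kHz, appears at 1 kHz.
35.4 kHz > fs/2 = 23.9 kHz, folds to fs − 35.4 kHz = 12.4 kHz.
Distinct values: {1 kHz, 12.4 kHz, 16.4 kHz, 22.6 kHz} → 4.

4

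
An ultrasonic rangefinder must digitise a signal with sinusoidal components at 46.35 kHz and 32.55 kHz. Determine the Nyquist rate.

92.7 kHz

Highest-frequency component: 46.35 kHz.
Nyquist rate = 2 × 46.35 kHz = 92.7 kHz.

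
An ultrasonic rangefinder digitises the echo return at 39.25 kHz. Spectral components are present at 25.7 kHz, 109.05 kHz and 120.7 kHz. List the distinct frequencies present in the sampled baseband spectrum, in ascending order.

fs/2 = 19.625 kHz.
25.7 kHz > fs/2 = 19.625 kHz, folds to fs − 25.7 kHz = 13.55 kHz.
109.05 kHz mod fs = 30.55 kHz.
30.55 kHz > fs/2 = 19.625 kHz, folds to fs − 30.55 kHz = 8.7 kHz.
120.7 kHz mod fs = 2.95 kHz.
2.95 kHz ≤ fs/2 = 19.625 kHz, appears at 2.95 kHz.
Distinct values: {2.95 kHz, 8.7 kHz, 13.55 kHz}.

2.95 kHz, 8.7 kHz, 13.55 kHz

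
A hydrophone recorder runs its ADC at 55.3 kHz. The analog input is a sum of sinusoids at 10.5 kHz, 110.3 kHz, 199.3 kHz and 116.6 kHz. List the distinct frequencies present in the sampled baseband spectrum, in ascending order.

fs/2 = 27.65 kHz.
10.5 kHz ≤ fs/2 = 27.65 kHz, passes unchanged.
110.3 kHz mod fs = 55 kHz.
55 kHz > fs/2 = 27.65 kHz, folds to fs − 55 kHz = 0.3 kHz.
199.3 kHz mod fs = 33.4 kHz.
33.4 kHz > fs/2 = 27.65 kHz, folds to fs − 33.4 kHz = 21.9 kHz.
116.6 kHz mod fs = 6 kHz.
6 kHz ≤ fs/2 = 27.65 kHz, appears at 6 kHz.
Distinct values: {0.3 kHz, 6 kHz, 10.5 kHz, 21.9 kHz}.

0.3 kHz, 6 kHz, 10.5 kHz, 21.9 kHz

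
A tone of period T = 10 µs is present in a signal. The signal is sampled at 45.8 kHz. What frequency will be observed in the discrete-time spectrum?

T = 10 µs → f = 1/T = 100 kHz.
100 kHz mod fs = 8.4 kHz.
8.4 kHz ≤ fs/2 = 22.9 kHz, appears at 8.4 kHz.

8.4 kHz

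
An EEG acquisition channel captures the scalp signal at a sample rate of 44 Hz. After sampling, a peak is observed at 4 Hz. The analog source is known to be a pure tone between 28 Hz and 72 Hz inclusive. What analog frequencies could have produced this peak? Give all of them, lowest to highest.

40 Hz, 48 Hz

Frequencies that alias to 4 Hz are k·fs ± 4 Hz for integer k ≥ 0.
k=0: 4 Hz.
k=1: 40 Hz, 48 Hz.
k=2: 84 Hz, 92 Hz.
Within [28 Hz, 72 Hz]: 40 Hz, 48 Hz.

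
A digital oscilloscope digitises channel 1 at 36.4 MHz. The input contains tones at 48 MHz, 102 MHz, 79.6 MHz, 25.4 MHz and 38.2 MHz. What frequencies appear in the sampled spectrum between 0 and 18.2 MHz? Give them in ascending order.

fs/2 = 18.2 MHz.
48 MHz mod fs = 11.6 MHz.
11.6 MHz ≤ fs/2 = 18.2 MHz, appears at 11.6 MHz.
102 MHz mod fs = 29.2 MHz.
29.2 MHz > fs/2 = 18.2 MHz, folds to fs − 29.2 MHz = 7.2 MHz.
79.6 MHz mod fs = 6.8 MHz.
6.8 MHz ≤ fs/2 = 18.2 MHz, appears at 6.8 MHz.
25.4 MHz > fs/2 = 18.2 MHz, folds to fs − 25.4 MHz = 11 MHz.
38.2 MHz mod fs = 1.8 MHz.
1.8 MHz ≤ fs/2 = 18.2 MHz, appears at 1.8 MHz.
Distinct values: {1.8 MHz, 6.8 MHz, 7.2 MHz, 11 MHz, 11.6 MHz}.

1.8 MHz, 6.8 MHz, 7.2 MHz, 11 MHz, 11.6 MHz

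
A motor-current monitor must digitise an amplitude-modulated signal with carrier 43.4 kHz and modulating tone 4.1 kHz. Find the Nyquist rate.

AM sidebands sit at fc ± fm = 39.3 kHz and 47.5 kHz.
Highest-frequency component: 47.5 kHz.
Nyquist rate = 2 × 47.5 kHz = 95 kHz.

95 kHz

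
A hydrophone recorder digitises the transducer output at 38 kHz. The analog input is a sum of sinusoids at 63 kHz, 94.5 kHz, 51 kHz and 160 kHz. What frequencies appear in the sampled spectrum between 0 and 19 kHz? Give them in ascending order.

8 kHz, 13 kHz, 18.5 kHz

fs/2 = 19 kHz.
63 kHz mod fs = 25 kHz.
25 kHz > fs/2 = 19 kHz, folds to fs − 25 kHz = 13 kHz.
94.5 kHz mod fs = 18.5 kHz.
18.5 kHz ≤ fs/2 = 19 kHz, appears at 18.5 kHz.
51 kHz mod fs = 13 kHz.
13 kHz ≤ fs/2 = 19 kHz, appears at 13 kHz.
160 kHz mod fs = 8 kHz.
8 kHz ≤ fs/2 = 19 kHz, appears at 8 kHz.
Distinct values: {8 kHz, 13 kHz, 18.5 kHz}.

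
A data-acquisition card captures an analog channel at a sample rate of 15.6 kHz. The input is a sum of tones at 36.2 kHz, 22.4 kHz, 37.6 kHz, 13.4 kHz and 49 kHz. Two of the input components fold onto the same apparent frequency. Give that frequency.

2.2 kHz

fs/2 = 7.8 kHz.
36.2 kHz mod fs = 5 kHz.
5 kHz ≤ fs/2 = 7.8 kHz, appears at 5 kHz.
22.4 kHz mod fs = 6.8 kHz.
6.8 kHz ≤ fs/2 = 7.8 kHz, appears at 6.8 kHz.
37.6 kHz mod fs = 6.4 kHz.
6.4 kHz ≤ fs/2 = 7.8 kHz, appears at 6.4 kHz.
13.4 kHz > fs/2 = 7.8 kHz, folds to fs − 13.4 kHz = 2.2 kHz.
49 kHz mod fs = 2.2 kHz.
2.2 kHz ≤ fs/2 = 7.8 kHz, appears at 2.2 kHz.
13.4 kHz and 49 kHz both map to 2.2 kHz.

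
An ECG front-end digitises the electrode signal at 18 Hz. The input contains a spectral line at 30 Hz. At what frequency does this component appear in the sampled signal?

30 Hz mod fs = 12 Hz.
12 Hz > fs/2 = 9 Hz, folds to fs − 12 Hz = 6 Hz.

6 Hz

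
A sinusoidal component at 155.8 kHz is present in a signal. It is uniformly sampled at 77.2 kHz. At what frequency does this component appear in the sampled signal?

1.4 kHz

155.8 kHz mod fs = 1.4 kHz.
1.4 kHz ≤ fs/2 = 38.6 kHz, appears at 1.4 kHz.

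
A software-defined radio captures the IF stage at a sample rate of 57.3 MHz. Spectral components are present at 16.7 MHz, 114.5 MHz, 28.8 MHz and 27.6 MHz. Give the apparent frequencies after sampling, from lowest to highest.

0.1 MHz, 16.7 MHz, 27.6 MHz, 28.5 MHz

fs/2 = 28.65 MHz.
16.7 MHz ≤ fs/2 = 28.65 MHz, passes unchanged.
114.5 MHz mod fs = 57.2 MHz.
57.2 MHz > fs/2 = 28.65 MHz, folds to fs − 57.2 MHz = 0.1 MHz.
28.8 MHz > fs/2 = 28.65 MHz, folds to fs − 28.8 MHz = 28.5 MHz.
27.6 MHz ≤ fs/2 = 28.65 MHz, passes unchanged.
Distinct values: {0.1 MHz, 16.7 MHz, 27.6 MHz, 28.5 MHz}.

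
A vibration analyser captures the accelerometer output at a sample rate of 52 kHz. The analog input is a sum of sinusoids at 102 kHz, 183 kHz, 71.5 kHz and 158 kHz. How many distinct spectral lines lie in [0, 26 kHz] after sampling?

fs/2 = 26 kHz.
102 kHz mod fs = 50 kHz.
50 kHz > fs/2 = 26 kHz, folds to fs − 50 kHz = 2 kHz.
183 kHz mod fs = 27 kHz.
27 kHz > fs/2 = 26 kHz, folds to fs − 27 kHz = 25 kHz.
71.5 kHz mod fs = 19.5 kHz.
19.5 kHz ≤ fs/2 = 26 kHz, appears at 19.5 kHz.
158 kHz mod fs = 2 kHz.
2 kHz ≤ fs/2 = 26 kHz, appears at 2 kHz.
Distinct values: {2 kHz, 19.5 kHz, 25 kHz} → 3.

3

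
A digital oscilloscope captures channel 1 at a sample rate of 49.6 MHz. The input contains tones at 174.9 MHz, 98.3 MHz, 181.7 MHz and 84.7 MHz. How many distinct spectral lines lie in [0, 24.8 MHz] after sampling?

fs/2 = 24.8 MHz.
174.9 MHz mod fs = 26.1 MHz.
26.1 MHz > fs/2 = 24.8 MHz, folds to fs − 26.1 MHz = 23.5 MHz.
98.3 MHz mod fs = 48.7 MHz.
48.7 MHz > fs/2 = 24.8 MHz, folds to fs − 48.7 MHz = 0.9 MHz.
181.7 MHz mod fs = 32.9 MHz.
32.9 MHz > fs/2 = 24.8 MHz, folds to fs − 32.9 MHz = 16.7 MHz.
84.7 MHz mod fs = 35.1 MHz.
35.1 MHz > fs/2 = 24.8 MHz, folds to fs − 35.1 MHz = 14.5 MHz.
Distinct values: {0.9 MHz, 14.5 MHz, 16.7 MHz, 23.5 MHz} → 4.

4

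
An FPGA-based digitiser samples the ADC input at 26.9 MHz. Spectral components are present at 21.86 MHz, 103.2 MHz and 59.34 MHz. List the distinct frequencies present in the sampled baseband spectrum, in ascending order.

4.4 MHz, 5.04 MHz, 5.54 MHz

fs/2 = 13.45 MHz.
21.86 MHz > fs/2 = 13.45 MHz, folds to fs − 21.86 MHz = 5.04 MHz.
103.2 MHz mod fs = 22.5 MHz.
22.5 MHz > fs/2 = 13.45 MHz, folds to fs − 22.5 MHz = 4.4 MHz.
59.34 MHz mod fs = 5.54 MHz.
5.54 MHz ≤ fs/2 = 13.45 MHz, appears at 5.54 MHz.
Distinct values: {4.4 MHz, 5.04 MHz, 5.54 MHz}.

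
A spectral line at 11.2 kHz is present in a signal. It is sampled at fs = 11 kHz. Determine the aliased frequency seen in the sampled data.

11.2 kHz mod fs = 0.2 kHz.
0.2 kHz ≤ fs/2 = 5.5 kHz, appears at 0.2 kHz.

0.2 kHz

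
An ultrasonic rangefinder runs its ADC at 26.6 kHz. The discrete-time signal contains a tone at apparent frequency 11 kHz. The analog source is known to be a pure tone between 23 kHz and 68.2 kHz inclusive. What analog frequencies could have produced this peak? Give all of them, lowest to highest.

Frequencies that alias to 11 kHz are k·fs ± 11 kHz for integer k ≥ 0.
k=0: 11 kHz.
k=1: 15.6 kHz, 37.6 kHz.
k=2: 42.2 kHz, 64.2 kHz.
k=3: 68.8 kHz, 90.8 kHz.
Within [23 kHz, 68.2 kHz]: 37.6 kHz, 42.2 kHz, 64.2 kHz.

37.6 kHz, 42.2 kHz, 64.2 kHz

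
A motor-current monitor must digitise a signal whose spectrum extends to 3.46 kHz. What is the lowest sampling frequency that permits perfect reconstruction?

Nyquist rate = 2 × 3.46 kHz = 6.92 kHz.

6.92 kHz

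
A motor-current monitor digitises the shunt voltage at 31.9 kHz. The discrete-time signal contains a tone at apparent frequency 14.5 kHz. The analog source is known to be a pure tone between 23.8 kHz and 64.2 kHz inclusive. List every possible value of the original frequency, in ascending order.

Frequencies that alias to 14.5 kHz are k·fs ± 14.5 kHz for integer k ≥ 0.
k=0: 14.5 kHz.
k=1: 17.4 kHz, 46.4 kHz.
k=2: 49.3 kHz, 78.3 kHz.
k=3: 81.2 kHz, 110.2 kHz.
Within [23.8 kHz, 64.2 kHz]: 46.4 kHz, 49.3 kHz.

46.4 kHz, 49.3 kHz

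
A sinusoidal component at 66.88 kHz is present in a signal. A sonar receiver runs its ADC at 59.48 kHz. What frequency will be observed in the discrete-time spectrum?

7.4 kHz

66.88 kHz mod fs = 7.4 kHz.
7.4 kHz ≤ fs/2 = 29.74 kHz, appears at 7.4 kHz.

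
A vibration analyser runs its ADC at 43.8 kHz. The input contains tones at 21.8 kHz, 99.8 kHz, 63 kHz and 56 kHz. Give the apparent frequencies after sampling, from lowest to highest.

12.2 kHz, 19.2 kHz, 21.8 kHz

fs/2 = 21.9 kHz.
21.8 kHz ≤ fs/2 = 21.9 kHz, passes unchanged.
99.8 kHz mod fs = 12.2 kHz.
12.2 kHz ≤ fs/2 = 21.9 kHz, appears at 12.2 kHz.
63 kHz mod fs = 19.2 kHz.
19.2 kHz ≤ fs/2 = 21.9 kHz, appears at 19.2 kHz.
56 kHz mod fs = 12.2 kHz.
12.2 kHz ≤ fs/2 = 21.9 kHz, appears at 12.2 kHz.
Distinct values: {12.2 kHz, 19.2 kHz, 21.8 kHz}.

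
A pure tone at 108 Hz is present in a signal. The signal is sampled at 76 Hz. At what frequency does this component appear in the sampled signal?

108 Hz mod fs = 32 Hz.
32 Hz ≤ fs/2 = 38 Hz, appears at 32 Hz.

32 Hz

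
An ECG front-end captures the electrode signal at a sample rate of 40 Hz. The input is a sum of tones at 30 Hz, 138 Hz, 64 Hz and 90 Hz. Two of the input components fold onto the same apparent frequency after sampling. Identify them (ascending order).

fs/2 = 20 Hz.
30 Hz > fs/2 = 20 Hz, folds to fs − 30 Hz = 10 Hz.
138 Hz mod fs = 18 Hz.
18 Hz ≤ fs/2 = 20 Hz, appears at 18 Hz.
64 Hz mod fs = 24 Hz.
24 Hz > fs/2 = 20 Hz, folds to fs − 24 Hz = 16 Hz.
90 Hz mod fs = 10 Hz.
10 Hz ≤ fs/2 = 20 Hz, appears at 10 Hz.
30 Hz and 90 Hz both map to 10 Hz.

30 Hz, 90 Hz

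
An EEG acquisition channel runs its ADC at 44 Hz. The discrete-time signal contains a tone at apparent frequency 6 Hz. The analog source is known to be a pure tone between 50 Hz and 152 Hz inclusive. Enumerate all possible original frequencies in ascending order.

Frequencies that alias to 6 Hz are k·fs ± 6 Hz for integer k ≥ 0.
k=0: 6 Hz.
k=1: 38 Hz, 50 Hz.
k=2: 82 Hz, 94 Hz.
k=3: 126 Hz, 138 Hz.
k=4: 170 Hz, 182 Hz.
Within [50 Hz, 152 Hz]: 50 Hz, 82 Hz, 94 Hz, 126 Hz, 138 Hz.

50 Hz, 82 Hz, 94 Hz, 126 Hz, 138 Hz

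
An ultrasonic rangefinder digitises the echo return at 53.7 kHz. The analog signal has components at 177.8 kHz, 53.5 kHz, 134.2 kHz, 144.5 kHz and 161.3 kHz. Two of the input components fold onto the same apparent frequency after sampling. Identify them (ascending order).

53.5 kHz, 161.3 kHz

fs/2 = 26.85 kHz.
177.8 kHz mod fs = 16.7 kHz.
16.7 kHz ≤ fs/2 = 26.85 kHz, appears at 16.7 kHz.
53.5 kHz > fs/2 = 26.85 kHz, folds to fs − 53.5 kHz = 0.2 kHz.
134.2 kHz mod fs = 26.8 kHz.
26.8 kHz ≤ fs/2 = 26.85 kHz, appears at 26.8 kHz.
144.5 kHz mod fs = 37.1 kHz.
37.1 kHz > fs/2 = 26.85 kHz, folds to fs − 37.1 kHz = 16.6 kHz.
161.3 kHz mod fs = 0.2 kHz.
0.2 kHz ≤ fs/2 = 26.85 kHz, appears at 0.2 kHz.
53.5 kHz and 161.3 kHz both map to 0.2 kHz.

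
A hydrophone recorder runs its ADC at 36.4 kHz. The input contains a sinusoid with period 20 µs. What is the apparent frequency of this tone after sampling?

T = 20 µs → f = 1/T = 50 kHz.
50 kHz mod fs = 13.6 kHz.
13.6 kHz ≤ fs/2 = 18.2 kHz, appears at 13.6 kHz.

13.6 kHz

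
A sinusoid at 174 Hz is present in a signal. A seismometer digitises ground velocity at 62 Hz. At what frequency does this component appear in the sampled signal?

12 Hz

174 Hz mod fs = 50 Hz.
50 Hz > fs/2 = 31 Hz, folds to fs − 50 Hz = 12 Hz.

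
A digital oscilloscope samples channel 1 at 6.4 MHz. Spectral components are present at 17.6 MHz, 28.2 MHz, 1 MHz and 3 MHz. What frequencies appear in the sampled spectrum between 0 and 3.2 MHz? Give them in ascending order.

1 MHz, 1.6 MHz, 2.6 MHz, 3 MHz

fs/2 = 3.2 MHz.
17.6 MHz mod fs = 4.8 MHz.
4.8 MHz > fs/2 = 3.2 MHz, folds to fs − 4.8 MHz = 1.6 MHz.
28.2 MHz mod fs = 2.6 MHz.
2.6 MHz ≤ fs/2 = 3.2 MHz, appears at 2.6 MHz.
1 MHz ≤ fs/2 = 3.2 MHz, passes unchanged.
3 MHz ≤ fs/2 = 3.2 MHz, passes unchanged.
Distinct values: {1 MHz, 1.6 MHz, 2.6 MHz, 3 MHz}.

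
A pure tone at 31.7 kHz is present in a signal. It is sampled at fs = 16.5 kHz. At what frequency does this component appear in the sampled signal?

1.3 kHz

31.7 kHz mod fs = 15.2 kHz.
15.2 kHz > fs/2 = 8.25 kHz, folds to fs − 15.2 kHz = 1.3 kHz.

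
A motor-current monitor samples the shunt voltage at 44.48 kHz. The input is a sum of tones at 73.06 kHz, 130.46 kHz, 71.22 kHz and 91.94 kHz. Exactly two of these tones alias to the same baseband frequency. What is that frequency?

2.98 kHz

fs/2 = 22.24 kHz.
73.06 kHz mod fs = 28.58 kHz.
28.58 kHz > fs/2 = 22.24 kHz, folds to fs − 28.58 kHz = 15.9 kHz.
130.46 kHz mod fs = 41.5 kHz.
41.5 kHz > fs/2 = 22.24 kHz, folds to fs − 41.5 kHz = 2.98 kHz.
71.22 kHz mod fs = 26.74 kHz.
26.74 kHz > fs/2 = 22.24 kHz, folds to fs − 26.74 kHz = 17.74 kHz.
91.94 kHz mod fs = 2.98 kHz.
2.98 kHz ≤ fs/2 = 22.24 kHz, appears at 2.98 kHz.
91.94 kHz and 130.46 kHz both map to 2.98 kHz.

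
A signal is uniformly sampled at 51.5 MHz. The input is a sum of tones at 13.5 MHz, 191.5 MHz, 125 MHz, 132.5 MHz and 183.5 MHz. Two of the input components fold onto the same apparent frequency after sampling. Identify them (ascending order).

125 MHz, 132.5 MHz

fs/2 = 25.75 MHz.
13.5 MHz ≤ fs/2 = 25.75 MHz, passes unchanged.
191.5 MHz mod fs = 37 MHz.
37 MHz > fs/2 = 25.75 MHz, folds to fs − 37 MHz = 14.5 MHz.
125 MHz mod fs = 22 MHz.
22 MHz ≤ fs/2 = 25.75 MHz, appears at 22 MHz.
132.5 MHz mod fs = 29.5 MHz.
29.5 MHz > fs/2 = 25.75 MHz, folds to fs − 29.5 MHz = 22 MHz.
183.5 MHz mod fs = 29 MHz.
29 MHz > fs/2 = 25.75 MHz, folds to fs − 29 MHz = 22.5 MHz.
125 MHz and 132.5 MHz both map to 22 MHz.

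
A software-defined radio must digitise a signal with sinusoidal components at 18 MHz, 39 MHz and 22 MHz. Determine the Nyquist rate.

78 MHz

Highest-frequency component: 39 MHz.
Nyquist rate = 2 × 39 MHz = 78 MHz.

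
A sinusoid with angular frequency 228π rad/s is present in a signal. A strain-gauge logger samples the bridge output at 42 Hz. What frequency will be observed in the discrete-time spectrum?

ω = 228π rad/s → f = ω/(2π) = 114 Hz.
114 Hz mod fs = 30 Hz.
30 Hz > fs/2 = 21 Hz, folds to fs − 30 Hz = 12 Hz.

12 Hz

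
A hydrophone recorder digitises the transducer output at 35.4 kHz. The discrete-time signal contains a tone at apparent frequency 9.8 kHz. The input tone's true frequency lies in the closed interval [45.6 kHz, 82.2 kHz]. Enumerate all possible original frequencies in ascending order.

61 kHz, 80.6 kHz

Frequencies that alias to 9.8 kHz are k·fs ± 9.8 kHz for integer k ≥ 0.
k=0: 9.8 kHz.
k=1: 25.6 kHz, 45.2 kHz.
k=2: 61 kHz, 80.6 kHz.
k=3: 96.4 kHz, 116 kHz.
Within [45.6 kHz, 82.2 kHz]: 61 kHz, 80.6 kHz.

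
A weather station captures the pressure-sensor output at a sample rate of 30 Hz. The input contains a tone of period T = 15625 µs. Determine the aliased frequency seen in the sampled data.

4 Hz

T = 15625 µs → f = 1/T = 64 Hz.
64 Hz mod fs = 4 Hz.
4 Hz ≤ fs/2 = 15 Hz, appears at 4 Hz.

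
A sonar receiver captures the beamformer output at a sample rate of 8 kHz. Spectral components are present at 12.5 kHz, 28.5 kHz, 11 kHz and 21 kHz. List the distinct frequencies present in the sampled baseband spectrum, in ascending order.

3 kHz, 3.5 kHz

fs/2 = 4 kHz.
12.5 kHz mod fs = 4.5 kHz.
4.5 kHz > fs/2 = 4 kHz, folds to fs − 4.5 kHz = 3.5 kHz.
28.5 kHz mod fs = 4.5 kHz.
4.5 kHz > fs/2 = 4 kHz, folds to fs − 4.5 kHz = 3.5 kHz.
11 kHz mod fs = 3 kHz.
3 kHz ≤ fs/2 = 4 kHz, appears at 3 kHz.
21 kHz mod fs = 5 kHz.
5 kHz > fs/2 = 4 kHz, folds to fs − 5 kHz = 3 kHz.
Distinct values: {3 kHz, 3.5 kHz}.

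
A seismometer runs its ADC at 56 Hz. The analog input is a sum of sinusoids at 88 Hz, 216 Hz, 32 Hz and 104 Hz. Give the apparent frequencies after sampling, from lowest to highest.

8 Hz, 24 Hz

fs/2 = 28 Hz.
88 Hz mod fs = 32 Hz.
32 Hz > fs/2 = 28 Hz, folds to fs − 32 Hz = 24 Hz.
216 Hz mod fs = 48 Hz.
48 Hz > fs/2 = 28 Hz, folds to fs − 48 Hz = 8 Hz.
32 Hz > fs/2 = 28 Hz, folds to fs − 32 Hz = 24 Hz.
104 Hz mod fs = 48 Hz.
48 Hz > fs/2 = 28 Hz, folds to fs − 48 Hz = 8 Hz.
Distinct values: {8 Hz, 24 Hz}.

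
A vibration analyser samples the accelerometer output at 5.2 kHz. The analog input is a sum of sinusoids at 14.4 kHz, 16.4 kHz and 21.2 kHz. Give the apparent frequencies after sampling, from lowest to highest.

fs/2 = 2.6 kHz.
14.4 kHz mod fs = 4 kHz.
4 kHz > fs/2 = 2.6 kHz, folds to fs − 4 kHz = 1.2 kHz.
16.4 kHz mod fs = 0.8 kHz.
0.8 kHz ≤ fs/2 = 2.6 kHz, appears at 0.8 kHz.
21.2 kHz mod fs = 0.4 kHz.
0.4 kHz ≤ fs/2 = 2.6 kHz, appears at 0.4 kHz.
Distinct values: {0.4 kHz, 0.8 kHz, 1.2 kHz}.

0.4 kHz, 0.8 kHz, 1.2 kHz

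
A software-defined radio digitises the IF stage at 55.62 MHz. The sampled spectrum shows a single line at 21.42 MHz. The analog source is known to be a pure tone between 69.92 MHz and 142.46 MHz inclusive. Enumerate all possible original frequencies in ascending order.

Frequencies that alias to 21.42 MHz are k·fs ± 21.42 MHz for integer k ≥ 0.
k=0: 21.42 MHz.
k=1: 34.2 MHz, 77.04 MHz.
k=2: 89.82 MHz, 132.66 MHz.
k=3: 145.44 MHz, 188.28 MHz.
Within [69.92 MHz, 142.46 MHz]: 77.04 MHz, 89.82 MHz, 132.66 MHz.

77.04 MHz, 89.82 MHz, 132.66 MHz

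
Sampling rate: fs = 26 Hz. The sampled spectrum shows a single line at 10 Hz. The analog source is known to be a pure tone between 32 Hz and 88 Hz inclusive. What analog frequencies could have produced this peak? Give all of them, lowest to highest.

36 Hz, 42 Hz, 62 Hz, 68 Hz, 88 Hz

Frequencies that alias to 10 Hz are k·fs ± 10 Hz for integer k ≥ 0.
k=0: 10 Hz.
k=1: 16 Hz, 36 Hz.
k=2: 42 Hz, 62 Hz.
k=3: 68 Hz, 88 Hz.
k=4: 94 Hz, 114 Hz.
Within [32 Hz, 88 Hz]: 36 Hz, 42 Hz, 62 Hz, 68 Hz, 88 Hz.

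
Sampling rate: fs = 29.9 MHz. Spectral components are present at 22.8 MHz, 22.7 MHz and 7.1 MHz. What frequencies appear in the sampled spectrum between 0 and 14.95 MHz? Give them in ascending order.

7.1 MHz, 7.2 MHz

fs/2 = 14.95 MHz.
22.8 MHz > fs/2 = 14.95 MHz, folds to fs − 22.8 MHz = 7.1 MHz.
22.7 MHz > fs/2 = 14.95 MHz, folds to fs − 22.7 MHz = 7.2 MHz.
7.1 MHz ≤ fs/2 = 14.95 MHz, passes unchanged.
Distinct values: {7.1 MHz, 7.2 MHz}.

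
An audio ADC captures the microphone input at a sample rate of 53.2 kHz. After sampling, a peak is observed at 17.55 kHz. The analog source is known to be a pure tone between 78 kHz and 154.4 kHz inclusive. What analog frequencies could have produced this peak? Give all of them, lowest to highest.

Frequencies that alias to 17.55 kHz are k·fs ± 17.55 kHz for integer k ≥ 0.
k=0: 17.55 kHz.
k=1: 35.65 kHz, 70.75 kHz.
k=2: 88.85 kHz, 123.95 kHz.
k=3: 142.05 kHz, 177.15 kHz.
k=4: 195.25 kHz, 230.35 kHz.
Within [78 kHz, 154.4 kHz]: 88.85 kHz, 123.95 kHz, 142.05 kHz.

88.85 kHz, 123.95 kHz, 142.05 kHz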